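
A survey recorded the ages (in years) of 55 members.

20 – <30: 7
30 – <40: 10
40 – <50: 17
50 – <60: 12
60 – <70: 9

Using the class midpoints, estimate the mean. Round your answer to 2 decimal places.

Midpoints: 25, 35, 45, 55, 65
Σfm = 7×25 + 10×35 + 17×45 + 12×55 + 9×65 = 2535
n = Σf = 55
Mean = 2535 / 55 = 46.0909

46.09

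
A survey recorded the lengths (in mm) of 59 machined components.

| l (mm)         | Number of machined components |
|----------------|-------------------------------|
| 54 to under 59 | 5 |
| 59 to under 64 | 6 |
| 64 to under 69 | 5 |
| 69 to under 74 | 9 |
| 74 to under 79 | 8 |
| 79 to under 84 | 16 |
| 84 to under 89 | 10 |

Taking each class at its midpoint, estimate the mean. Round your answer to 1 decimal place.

Midpoints: 56.5, 61.5, 66.5, 71.5, 76.5, 81.5, 86.5
Σfm = 5×56.5 + 6×61.5 + 5×66.5 + 9×71.5 + 8×76.5 + 16×81.5 + 10×86.5 = 4408.5
n = Σf = 59
Mean = 4408.5 / 59 = 74.7203

74.7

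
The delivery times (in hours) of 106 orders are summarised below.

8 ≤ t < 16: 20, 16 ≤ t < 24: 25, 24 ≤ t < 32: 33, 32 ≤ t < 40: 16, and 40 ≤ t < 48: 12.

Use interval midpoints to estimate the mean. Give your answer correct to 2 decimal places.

Midpoints: 12, 20, 28, 36, 44
Σfm = 20×12 + 25×20 + 33×28 + 16×36 + 12×44 = 2768
n = Σf = 106
Mean = 2768 / 106 = 26.1132

26.11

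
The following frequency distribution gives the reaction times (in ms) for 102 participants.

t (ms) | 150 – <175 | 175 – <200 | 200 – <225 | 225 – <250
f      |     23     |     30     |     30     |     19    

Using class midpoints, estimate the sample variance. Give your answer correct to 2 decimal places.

Midpoints: 162.5, 187.5, 212.5, 237.5
n = 102, Σfm = 20250, mean = 198.5294
Σfm² = 4088437.5
Σf(m − x̄)² = Σfm² − (Σfm)²/n = 4088437.5 − 20250²/102 = 68216.9118
Sample variance = 68216.9118 / 101 = 675.4150

675.41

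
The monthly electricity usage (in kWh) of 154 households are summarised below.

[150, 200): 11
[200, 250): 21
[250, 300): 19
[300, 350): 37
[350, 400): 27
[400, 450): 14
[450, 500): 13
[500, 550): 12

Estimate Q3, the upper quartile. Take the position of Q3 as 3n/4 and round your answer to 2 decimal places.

401.79

Cumulative frequencies: 11, 32, 51, 88, 115, 129, 142, 154
n = 154; position = 3n/4 = 115.5.
This falls in the class [400, 450): L = 400, F = 115, f = 14, h = 50.
Upper quartile ≈ 400 + ((115.5 − 115) / 14) × 50 = 401.7857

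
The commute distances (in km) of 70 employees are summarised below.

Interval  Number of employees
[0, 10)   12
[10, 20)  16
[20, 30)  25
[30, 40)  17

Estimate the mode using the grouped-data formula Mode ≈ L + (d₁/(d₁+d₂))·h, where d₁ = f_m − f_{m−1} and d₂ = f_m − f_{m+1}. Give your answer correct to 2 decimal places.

25.29

Modal class: [20, 30) (highest frequency 25).
d₁ = 25 − 16 = 9, d₂ = 25 − 17 = 8
Mode ≈ 20 + (9/(9+8)) × 10 = 20 + 5.2941 = 25.2941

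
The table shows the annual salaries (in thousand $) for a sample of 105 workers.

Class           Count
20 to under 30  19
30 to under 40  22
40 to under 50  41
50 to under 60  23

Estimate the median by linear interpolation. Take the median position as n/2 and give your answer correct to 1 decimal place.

Cumulative frequencies: 19, 41, 82, 105
n = 105; position = n/2 = 52.5.
This falls in the class 40 to under 50: L = 40, F = 41, f = 41, h = 10.
Median ≈ 40 + ((52.5 − 41) / 41) × 10 = 42.8049

42.8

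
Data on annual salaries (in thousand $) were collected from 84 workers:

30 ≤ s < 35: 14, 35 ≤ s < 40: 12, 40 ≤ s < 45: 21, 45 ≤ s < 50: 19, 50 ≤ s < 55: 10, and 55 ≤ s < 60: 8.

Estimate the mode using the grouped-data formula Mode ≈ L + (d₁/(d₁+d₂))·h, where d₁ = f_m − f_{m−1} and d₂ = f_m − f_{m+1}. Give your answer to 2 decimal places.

44.09

Modal class: 40 ≤ s < 45 (highest frequency 21).
d₁ = 21 − 12 = 9, d₂ = 21 − 19 = 2
Mode ≈ 40 + (9/(9+2)) × 5 = 40 + 4.0909 = 44.0909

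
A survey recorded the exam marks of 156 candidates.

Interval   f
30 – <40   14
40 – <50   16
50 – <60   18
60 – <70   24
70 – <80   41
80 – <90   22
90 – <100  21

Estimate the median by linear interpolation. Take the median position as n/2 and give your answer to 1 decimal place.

71.5

Cumulative frequencies: 14, 30, 48, 72, 113, 135, 156
n = 156; position = n/2 = 78.
This falls in the class 70 – <80: L = 70, F = 72, f = 41, h = 10.
Median ≈ 70 + ((78 − 72) / 41) × 10 = 71.4634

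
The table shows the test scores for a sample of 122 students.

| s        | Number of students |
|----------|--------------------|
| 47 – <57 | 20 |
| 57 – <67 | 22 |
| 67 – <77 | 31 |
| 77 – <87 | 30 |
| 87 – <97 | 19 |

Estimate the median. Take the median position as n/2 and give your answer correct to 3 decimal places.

Cumulative frequencies: 20, 42, 73, 103, 122
n = 122; position = n/2 = 61.
This falls in the class 67 – <77: L = 67, F = 42, f = 31, h = 10.
Median ≈ 67 + ((61 − 42) / 31) × 10 = 73.1290

73.129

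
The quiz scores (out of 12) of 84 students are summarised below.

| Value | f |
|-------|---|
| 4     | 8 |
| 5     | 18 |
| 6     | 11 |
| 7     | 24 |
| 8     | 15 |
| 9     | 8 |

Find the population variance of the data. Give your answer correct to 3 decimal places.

2.178

Values: 4, 5, 6, 7, 8, 9
n = 84, Σfx = 548, mean = 6.5238
Σfx² = 3758
Σf(x − x̄)² = Σfx² − (Σfx)²/n = 3758 − 548²/84 = 182.9524
Population variance = 182.9524 / 84 = 2.1780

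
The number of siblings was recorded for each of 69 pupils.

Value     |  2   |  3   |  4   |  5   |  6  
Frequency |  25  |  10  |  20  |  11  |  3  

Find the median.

Cumulative frequencies: 25, 35, 55, 66, 69
n = 69, so the median is the value in position (n+1)/2 = 35.
Position 35 falls at value 3.

3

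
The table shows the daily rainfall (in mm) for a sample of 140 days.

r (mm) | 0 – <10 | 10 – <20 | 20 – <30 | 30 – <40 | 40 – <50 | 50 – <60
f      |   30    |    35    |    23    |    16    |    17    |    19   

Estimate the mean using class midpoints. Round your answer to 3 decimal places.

Midpoints: 5, 15, 25, 35, 45, 55
Σfm = 30×5 + 35×15 + 23×25 + 16×35 + 17×45 + 19×55 = 3620
n = Σf = 140
Mean = 3620 / 140 = 25.8571

25.857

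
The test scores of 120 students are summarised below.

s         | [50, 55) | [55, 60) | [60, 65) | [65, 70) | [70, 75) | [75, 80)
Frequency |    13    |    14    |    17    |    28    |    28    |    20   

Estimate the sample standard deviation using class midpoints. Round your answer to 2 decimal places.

7.88

Midpoints: 52.5, 57.5, 62.5, 67.5, 72.5, 77.5
n = 120, Σfm = 8020, mean = 66.8333
Σfm² = 543400
Σf(m − x̄)² = Σfm² − (Σfm)²/n = 543400 − 8020²/120 = 7396.6667
Sample variance = 7396.6667 / 119 = 62.1569
Standard deviation = √62.1569 = 7.8840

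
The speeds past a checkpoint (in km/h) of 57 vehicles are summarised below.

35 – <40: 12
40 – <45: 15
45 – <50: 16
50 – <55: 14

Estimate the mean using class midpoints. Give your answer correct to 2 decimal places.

Midpoints: 37.5, 42.5, 47.5, 52.5
Σfm = 12×37.5 + 15×42.5 + 16×47.5 + 14×52.5 = 2582.5
n = Σf = 57
Mean = 2582.5 / 57 = 45.3070

45.31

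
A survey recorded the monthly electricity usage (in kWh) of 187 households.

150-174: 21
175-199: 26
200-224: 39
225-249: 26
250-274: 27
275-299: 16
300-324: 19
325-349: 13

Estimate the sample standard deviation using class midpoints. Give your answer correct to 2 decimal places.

51.88

Midpoints: 162, 187, 212, 237, 262, 287, 312, 337
n = 187, Σfm = 44669, mean = 238.8717
Σfm² = 11170753
Σf(m − x̄)² = Σfm² − (Σfm)²/n = 11170753 − 44669²/187 = 500594.9198
Sample variance = 500594.9198 / 186 = 2691.3705
Standard deviation = √2691.3705 = 51.8784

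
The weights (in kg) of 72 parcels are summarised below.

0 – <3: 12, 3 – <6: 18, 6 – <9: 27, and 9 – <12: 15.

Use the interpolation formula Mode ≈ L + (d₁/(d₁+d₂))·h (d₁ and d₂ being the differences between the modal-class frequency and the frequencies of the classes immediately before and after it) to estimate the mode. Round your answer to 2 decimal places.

7.29

Modal class: 6 – <9 (highest frequency 27).
d₁ = 27 − 18 = 9, d₂ = 27 − 15 = 12
Mode ≈ 6 + (9/(9+12)) × 3 = 6 + 1.2857 = 7.2857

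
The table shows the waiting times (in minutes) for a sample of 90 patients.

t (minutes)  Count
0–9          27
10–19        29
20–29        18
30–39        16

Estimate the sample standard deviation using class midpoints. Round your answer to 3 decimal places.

Midpoints: 4.5, 14.5, 24.5, 34.5
n = 90, Σfm = 1535, mean = 17.0556
Σfm² = 36492.5
Σf(m − x̄)² = Σfm² − (Σfm)²/n = 36492.5 − 1535²/90 = 10312.2222
Sample variance = 10312.2222 / 89 = 115.8677
Standard deviation = √115.8677 = 10.7642

10.764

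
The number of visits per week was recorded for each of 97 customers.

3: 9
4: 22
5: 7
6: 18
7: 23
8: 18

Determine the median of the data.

6

Cumulative frequencies: 9, 31, 38, 56, 79, 97
n = 97, so the median is the value in position (n+1)/2 = 49.
Position 49 falls at value 6.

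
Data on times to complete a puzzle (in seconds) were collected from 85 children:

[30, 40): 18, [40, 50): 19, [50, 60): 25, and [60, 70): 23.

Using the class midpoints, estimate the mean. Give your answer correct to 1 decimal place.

51.2

Midpoints: 35, 45, 55, 65
Σfm = 18×35 + 19×45 + 25×55 + 23×65 = 4355
n = Σf = 85
Mean = 4355 / 85 = 51.2353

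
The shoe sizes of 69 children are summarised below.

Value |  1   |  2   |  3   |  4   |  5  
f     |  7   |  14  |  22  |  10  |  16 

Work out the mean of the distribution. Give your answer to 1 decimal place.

Values: 1, 2, 3, 4, 5
Σfx = 7×1 + 14×2 + 22×3 + 10×4 + 16×5 = 221
n = Σf = 69
Mean = 221 / 69 = 3.2029

3.2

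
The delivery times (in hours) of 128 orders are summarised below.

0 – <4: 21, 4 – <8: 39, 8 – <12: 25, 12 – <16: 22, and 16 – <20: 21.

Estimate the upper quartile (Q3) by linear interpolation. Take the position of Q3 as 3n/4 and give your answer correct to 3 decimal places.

14.000

Cumulative frequencies: 21, 60, 85, 107, 128
n = 128; position = 3n/4 = 96.
This falls in the class 12 – <16: L = 12, F = 85, f = 22, h = 4.
Upper quartile ≈ 12 + ((96 − 85) / 22) × 4 = 14.0000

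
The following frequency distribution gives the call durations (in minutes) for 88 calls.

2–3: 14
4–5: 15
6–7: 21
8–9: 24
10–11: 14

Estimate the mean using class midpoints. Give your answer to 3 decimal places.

Midpoints: 2.5, 4.5, 6.5, 8.5, 10.5
Σfm = 14×2.5 + 15×4.5 + 21×6.5 + 24×8.5 + 14×10.5 = 590
n = Σf = 88
Mean = 590 / 88 = 6.7045

6.705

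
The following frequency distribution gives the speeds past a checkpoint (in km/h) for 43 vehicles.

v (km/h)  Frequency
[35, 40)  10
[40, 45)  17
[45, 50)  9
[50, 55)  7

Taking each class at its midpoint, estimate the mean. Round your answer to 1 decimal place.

44.0

Midpoints: 37.5, 42.5, 47.5, 52.5
Σfm = 10×37.5 + 17×42.5 + 9×47.5 + 7×52.5 = 1892.5
n = Σf = 43
Mean = 1892.5 / 43 = 44.0116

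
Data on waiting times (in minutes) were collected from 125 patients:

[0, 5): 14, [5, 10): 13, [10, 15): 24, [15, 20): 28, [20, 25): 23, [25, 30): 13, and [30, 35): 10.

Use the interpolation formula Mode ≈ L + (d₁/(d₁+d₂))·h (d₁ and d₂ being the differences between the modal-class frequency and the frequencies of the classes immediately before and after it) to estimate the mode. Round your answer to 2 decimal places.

17.22

Modal class: [15, 20) (highest frequency 28).
d₁ = 28 − 24 = 4, d₂ = 28 − 23 = 5
Mode ≈ 15 + (4/(4+5)) × 5 = 15 + 2.2222 = 17.2222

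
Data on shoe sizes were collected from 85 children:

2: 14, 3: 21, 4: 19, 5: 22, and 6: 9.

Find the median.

Cumulative frequencies: 14, 35, 54, 76, 85
n = 85, so the median is the value in position (n+1)/2 = 43.
Position 43 falls at value 4.

4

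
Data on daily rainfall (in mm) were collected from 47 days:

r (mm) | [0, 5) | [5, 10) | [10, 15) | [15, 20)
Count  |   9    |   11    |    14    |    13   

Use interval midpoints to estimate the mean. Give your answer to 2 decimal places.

Midpoints: 2.5, 7.5, 12.5, 17.5
Σfm = 9×2.5 + 11×7.5 + 14×12.5 + 13×17.5 = 507.5
n = Σf = 47
Mean = 507.5 / 47 = 10.7979

10.80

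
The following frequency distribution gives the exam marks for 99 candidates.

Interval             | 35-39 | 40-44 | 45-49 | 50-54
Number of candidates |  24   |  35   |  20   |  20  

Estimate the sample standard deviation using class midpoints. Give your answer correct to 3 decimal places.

Midpoints: 37, 42, 47, 52
n = 99, Σfm = 4338, mean = 43.8182
Σfm² = 192856
Σf(m − x̄)² = Σfm² − (Σfm)²/n = 192856 − 4338²/99 = 2772.7273
Sample variance = 2772.7273 / 98 = 28.2931
Standard deviation = √28.2931 = 5.3191

5.319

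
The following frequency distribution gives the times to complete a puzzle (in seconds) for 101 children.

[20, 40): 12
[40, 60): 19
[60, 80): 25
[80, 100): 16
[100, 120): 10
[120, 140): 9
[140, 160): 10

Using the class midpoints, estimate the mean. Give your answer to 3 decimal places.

Midpoints: 30, 50, 70, 90, 110, 130, 150
Σfm = 12×30 + 19×50 + 25×70 + 16×90 + 10×110 + 9×130 + 10×150 = 8270
n = Σf = 101
Mean = 8270 / 101 = 81.8812

81.881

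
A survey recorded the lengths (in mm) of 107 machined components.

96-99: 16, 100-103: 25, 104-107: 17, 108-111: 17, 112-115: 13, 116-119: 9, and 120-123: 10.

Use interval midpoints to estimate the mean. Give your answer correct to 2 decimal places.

107.48

Midpoints: 97.5, 101.5, 105.5, 109.5, 113.5, 117.5, 121.5
Σfm = 16×97.5 + 25×101.5 + 17×105.5 + 17×109.5 + 13×113.5 + 9×117.5 + 10×121.5 = 11500.5
n = Σf = 107
Mean = 11500.5 / 107 = 107.4813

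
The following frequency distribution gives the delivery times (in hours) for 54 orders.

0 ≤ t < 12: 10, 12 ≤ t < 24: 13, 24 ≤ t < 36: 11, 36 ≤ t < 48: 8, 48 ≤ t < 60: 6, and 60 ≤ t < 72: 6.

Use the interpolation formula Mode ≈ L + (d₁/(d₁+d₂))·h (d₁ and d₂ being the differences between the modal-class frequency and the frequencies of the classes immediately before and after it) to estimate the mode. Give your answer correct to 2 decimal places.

Modal class: 12 ≤ t < 24 (highest frequency 13).
d₁ = 13 − 10 = 3, d₂ = 13 − 11 = 2
Mode ≈ 12 + (3/(3+2)) × 12 = 12 + 7.2000 = 19.2000

19.20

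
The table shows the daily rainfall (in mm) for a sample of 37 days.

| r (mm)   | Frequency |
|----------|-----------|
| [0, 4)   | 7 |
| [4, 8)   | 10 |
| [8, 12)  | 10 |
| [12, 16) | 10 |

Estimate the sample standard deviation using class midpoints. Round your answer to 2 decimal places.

Midpoints: 2, 6, 10, 14
n = 37, Σfm = 314, mean = 8.4865
Σfm² = 3348
Σf(m − x̄)² = Σfm² − (Σfm)²/n = 3348 − 314²/37 = 683.2432
Sample variance = 683.2432 / 36 = 18.9790
Standard deviation = √18.9790 = 4.3565

4.36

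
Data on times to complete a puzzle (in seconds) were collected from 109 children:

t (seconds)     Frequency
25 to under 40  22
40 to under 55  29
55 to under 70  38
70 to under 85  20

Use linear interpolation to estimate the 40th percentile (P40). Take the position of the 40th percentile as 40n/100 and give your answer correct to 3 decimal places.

51.172

Cumulative frequencies: 22, 51, 89, 109
n = 109; position = 40n/100 = 43.6.
This falls in the class 40 to under 55: L = 40, F = 22, f = 29, h = 15.
40th percentile ≈ 40 + ((43.6 − 22) / 29) × 15 = 51.1724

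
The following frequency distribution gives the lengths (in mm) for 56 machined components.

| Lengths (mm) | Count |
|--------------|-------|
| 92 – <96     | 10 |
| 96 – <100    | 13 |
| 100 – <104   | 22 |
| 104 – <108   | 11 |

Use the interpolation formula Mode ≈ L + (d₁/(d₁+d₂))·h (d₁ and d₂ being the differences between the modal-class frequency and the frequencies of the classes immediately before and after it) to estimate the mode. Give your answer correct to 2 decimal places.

Modal class: 100 – <104 (highest frequency 22).
d₁ = 22 − 13 = 9, d₂ = 22 − 11 = 11
Mode ≈ 100 + (9/(9+11)) × 4 = 100 + 1.8000 = 101.8000

101.80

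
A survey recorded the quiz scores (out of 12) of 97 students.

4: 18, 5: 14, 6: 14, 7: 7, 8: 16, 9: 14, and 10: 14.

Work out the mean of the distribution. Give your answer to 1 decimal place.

Values: 4, 5, 6, 7, 8, 9, 10
Σfx = 18×4 + 14×5 + 14×6 + 7×7 + 16×8 + 14×9 + 14×10 = 669
n = Σf = 97
Mean = 669 / 97 = 6.8969

6.9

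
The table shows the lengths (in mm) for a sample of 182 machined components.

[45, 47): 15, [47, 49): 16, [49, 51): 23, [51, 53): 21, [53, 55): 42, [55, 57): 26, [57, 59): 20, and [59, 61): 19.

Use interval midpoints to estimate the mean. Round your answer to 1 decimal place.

53.4

Midpoints: 46, 48, 50, 52, 54, 56, 58, 60
Σfm = 15×46 + 16×48 + 23×50 + 21×52 + 42×54 + 26×56 + 20×58 + 19×60 = 9724
n = Σf = 182
Mean = 9724 / 182 = 53.4286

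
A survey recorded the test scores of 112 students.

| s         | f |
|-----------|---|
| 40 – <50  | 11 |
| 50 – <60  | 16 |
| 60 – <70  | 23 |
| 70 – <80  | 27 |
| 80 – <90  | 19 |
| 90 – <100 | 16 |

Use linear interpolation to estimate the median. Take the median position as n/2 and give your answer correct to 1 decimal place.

72.2

Cumulative frequencies: 11, 27, 50, 77, 96, 112
n = 112; position = n/2 = 56.
This falls in the class 70 – <80: L = 70, F = 50, f = 27, h = 10.
Median ≈ 70 + ((56 − 50) / 27) × 10 = 72.2222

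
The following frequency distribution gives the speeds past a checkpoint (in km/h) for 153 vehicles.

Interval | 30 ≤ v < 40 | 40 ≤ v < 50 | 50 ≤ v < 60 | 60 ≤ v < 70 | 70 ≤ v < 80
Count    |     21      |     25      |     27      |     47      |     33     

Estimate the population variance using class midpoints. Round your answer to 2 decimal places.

Midpoints: 35, 45, 55, 65, 75
n = 153, Σfm = 8875, mean = 58.0065
Σfm² = 542225
Σf(m − x̄)² = Σfm² − (Σfm)²/n = 542225 − 8875²/153 = 27416.9935
Population variance = 27416.9935 / 153 = 179.1960

179.20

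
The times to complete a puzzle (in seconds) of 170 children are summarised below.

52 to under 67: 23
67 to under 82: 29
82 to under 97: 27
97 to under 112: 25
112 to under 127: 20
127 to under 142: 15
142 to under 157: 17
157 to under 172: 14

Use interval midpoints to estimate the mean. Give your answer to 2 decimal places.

Midpoints: 59.5, 74.5, 89.5, 104.5, 119.5, 134.5, 149.5, 164.5
Σfm = 23×59.5 + 29×74.5 + 27×89.5 + 25×104.5 + 20×119.5 + 15×134.5 + 17×149.5 + 14×164.5 = 17810
n = Σf = 170
Mean = 17810 / 170 = 104.7647

104.76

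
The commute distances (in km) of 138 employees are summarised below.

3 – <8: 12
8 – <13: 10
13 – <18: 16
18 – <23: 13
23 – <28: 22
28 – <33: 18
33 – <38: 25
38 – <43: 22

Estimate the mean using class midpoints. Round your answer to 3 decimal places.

25.899

Midpoints: 5.5, 10.5, 15.5, 20.5, 25.5, 30.5, 35.5, 40.5
Σfm = 12×5.5 + 10×10.5 + 16×15.5 + 13×20.5 + 22×25.5 + 18×30.5 + 25×35.5 + 22×40.5 = 3574
n = Σf = 138
Mean = 3574 / 138 = 25.8986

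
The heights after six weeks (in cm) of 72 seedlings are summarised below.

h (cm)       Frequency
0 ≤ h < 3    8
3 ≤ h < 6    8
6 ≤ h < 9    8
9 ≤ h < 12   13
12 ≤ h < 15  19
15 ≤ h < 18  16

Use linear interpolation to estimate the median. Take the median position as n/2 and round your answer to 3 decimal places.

11.769

Cumulative frequencies: 8, 16, 24, 37, 56, 72
n = 72; position = n/2 = 36.
This falls in the class 9 ≤ h < 12: L = 9, F = 24, f = 13, h = 3.
Median ≈ 9 + ((36 − 24) / 13) × 3 = 11.7692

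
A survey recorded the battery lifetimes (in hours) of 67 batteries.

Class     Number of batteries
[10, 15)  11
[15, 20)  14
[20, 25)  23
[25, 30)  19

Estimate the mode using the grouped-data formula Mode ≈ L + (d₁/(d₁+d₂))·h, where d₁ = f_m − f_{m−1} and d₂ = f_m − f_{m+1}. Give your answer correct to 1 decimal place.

23.5

Modal class: [20, 25) (highest frequency 23).
d₁ = 23 − 14 = 9, d₂ = 23 − 19 = 4
Mode ≈ 20 + (9/(9+4)) × 5 = 20 + 3.4615 = 23.4615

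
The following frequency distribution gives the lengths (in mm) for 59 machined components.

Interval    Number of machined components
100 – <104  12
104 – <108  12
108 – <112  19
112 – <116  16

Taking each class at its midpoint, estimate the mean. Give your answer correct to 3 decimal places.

Midpoints: 102, 106, 110, 114
Σfm = 12×102 + 12×106 + 19×110 + 16×114 = 6410
n = Σf = 59
Mean = 6410 / 59 = 108.6441

108.644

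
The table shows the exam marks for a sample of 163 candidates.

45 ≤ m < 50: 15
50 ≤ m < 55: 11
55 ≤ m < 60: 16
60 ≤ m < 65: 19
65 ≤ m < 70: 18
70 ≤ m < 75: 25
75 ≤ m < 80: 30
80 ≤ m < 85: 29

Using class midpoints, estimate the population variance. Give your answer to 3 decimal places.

Midpoints: 47.5, 52.5, 57.5, 62.5, 67.5, 72.5, 77.5, 82.5
n = 163, Σfm = 11142.5, mean = 68.3589
Σfm² = 782268.75
Σf(m − x̄)² = Σfm² − (Σfm)²/n = 782268.75 − 11142.5²/163 = 20579.7546
Population variance = 20579.7546 / 163 = 126.2562

126.256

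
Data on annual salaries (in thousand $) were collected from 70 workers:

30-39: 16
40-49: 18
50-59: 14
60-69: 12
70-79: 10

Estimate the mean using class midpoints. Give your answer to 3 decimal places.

Midpoints: 34.5, 44.5, 54.5, 64.5, 74.5
Σfm = 16×34.5 + 18×44.5 + 14×54.5 + 12×64.5 + 10×74.5 = 3635
n = Σf = 70
Mean = 3635 / 70 = 51.9286

51.929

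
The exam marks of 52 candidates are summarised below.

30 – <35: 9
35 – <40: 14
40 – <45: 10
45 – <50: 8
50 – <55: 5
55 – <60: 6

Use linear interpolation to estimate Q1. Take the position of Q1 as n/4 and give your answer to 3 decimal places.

Cumulative frequencies: 9, 23, 33, 41, 46, 52
n = 52; position = n/4 = 13.
This falls in the class 35 – <40: L = 35, F = 9, f = 14, h = 5.
Lower quartile ≈ 35 + ((13 − 9) / 14) × 5 = 36.4286

36.429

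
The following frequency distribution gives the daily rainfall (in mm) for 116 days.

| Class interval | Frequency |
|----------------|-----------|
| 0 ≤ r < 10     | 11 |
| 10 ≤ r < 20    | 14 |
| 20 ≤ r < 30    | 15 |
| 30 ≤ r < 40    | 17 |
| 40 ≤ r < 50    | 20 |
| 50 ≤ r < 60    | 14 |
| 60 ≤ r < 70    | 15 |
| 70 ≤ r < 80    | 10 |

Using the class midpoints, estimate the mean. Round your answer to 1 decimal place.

Midpoints: 5, 15, 25, 35, 45, 55, 65, 75
Σfm = 11×5 + 14×15 + 15×25 + 17×35 + 20×45 + 14×55 + 15×65 + 10×75 = 4630
n = Σf = 116
Mean = 4630 / 116 = 39.9138

39.9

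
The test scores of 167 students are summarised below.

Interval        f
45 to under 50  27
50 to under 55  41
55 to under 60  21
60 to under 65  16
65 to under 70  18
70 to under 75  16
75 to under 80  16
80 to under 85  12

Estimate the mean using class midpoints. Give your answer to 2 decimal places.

61.36

Midpoints: 47.5, 52.5, 57.5, 62.5, 67.5, 72.5, 77.5, 82.5
Σfm = 27×47.5 + 41×52.5 + 21×57.5 + 16×62.5 + 18×67.5 + 16×72.5 + 16×77.5 + 12×82.5 = 10247.5
n = Σf = 167
Mean = 10247.5 / 167 = 61.3623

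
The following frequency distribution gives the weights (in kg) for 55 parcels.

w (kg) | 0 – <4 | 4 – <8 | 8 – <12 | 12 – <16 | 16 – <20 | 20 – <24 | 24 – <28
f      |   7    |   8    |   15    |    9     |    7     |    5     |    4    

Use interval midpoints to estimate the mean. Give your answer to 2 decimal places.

Midpoints: 2, 6, 10, 14, 18, 22, 26
Σfm = 7×2 + 8×6 + 15×10 + 9×14 + 7×18 + 5×22 + 4×26 = 678
n = Σf = 55
Mean = 678 / 55 = 12.3273

12.33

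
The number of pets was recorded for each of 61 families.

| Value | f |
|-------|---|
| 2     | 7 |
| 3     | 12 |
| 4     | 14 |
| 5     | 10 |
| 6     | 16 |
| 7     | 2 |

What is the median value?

Cumulative frequencies: 7, 19, 33, 43, 59, 61
n = 61, so the median is the value in position (n+1)/2 = 31.
Position 31 falls at value 4.

4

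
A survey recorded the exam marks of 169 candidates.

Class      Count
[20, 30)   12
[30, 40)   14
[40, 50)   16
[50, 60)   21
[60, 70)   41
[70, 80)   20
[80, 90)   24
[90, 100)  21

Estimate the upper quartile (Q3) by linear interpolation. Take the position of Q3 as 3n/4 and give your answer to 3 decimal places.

81.146

Cumulative frequencies: 12, 26, 42, 63, 104, 124, 148, 169
n = 169; position = 3n/4 = 126.75.
This falls in the class [80, 90): L = 80, F = 124, f = 24, h = 10.
Upper quartile ≈ 80 + ((126.75 − 124) / 24) × 10 = 81.1458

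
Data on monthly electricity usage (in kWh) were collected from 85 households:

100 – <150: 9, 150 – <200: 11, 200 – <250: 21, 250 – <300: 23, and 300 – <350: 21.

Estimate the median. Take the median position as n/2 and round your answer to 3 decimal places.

253.261

Cumulative frequencies: 9, 20, 41, 64, 85
n = 85; position = n/2 = 42.5.
This falls in the class 250 – <300: L = 250, F = 41, f = 23, h = 50.
Median ≈ 250 + ((42.5 − 41) / 23) × 50 = 253.2609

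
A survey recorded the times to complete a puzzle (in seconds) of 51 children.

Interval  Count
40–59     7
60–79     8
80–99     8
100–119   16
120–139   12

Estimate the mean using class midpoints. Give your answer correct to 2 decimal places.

Midpoints: 49.5, 69.5, 89.5, 109.5, 129.5
Σfm = 7×49.5 + 8×69.5 + 8×89.5 + 16×109.5 + 12×129.5 = 4924.5
n = Σf = 51
Mean = 4924.5 / 51 = 96.5588

96.56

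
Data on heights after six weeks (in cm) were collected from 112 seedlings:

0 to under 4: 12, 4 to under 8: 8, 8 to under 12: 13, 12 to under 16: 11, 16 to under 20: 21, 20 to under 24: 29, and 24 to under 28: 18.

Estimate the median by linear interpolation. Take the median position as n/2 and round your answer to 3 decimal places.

Cumulative frequencies: 12, 20, 33, 44, 65, 94, 112
n = 112; position = n/2 = 56.
This falls in the class 16 to under 20: L = 16, F = 44, f = 21, h = 4.
Median ≈ 16 + ((56 − 44) / 21) × 4 = 18.2857

18.286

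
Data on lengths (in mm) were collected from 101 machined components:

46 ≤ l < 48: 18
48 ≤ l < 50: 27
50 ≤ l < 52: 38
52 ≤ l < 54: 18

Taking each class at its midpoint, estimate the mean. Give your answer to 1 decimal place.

Midpoints: 47, 49, 51, 53
Σfm = 18×47 + 27×49 + 38×51 + 18×53 = 5061
n = Σf = 101
Mean = 5061 / 101 = 50.1089

50.1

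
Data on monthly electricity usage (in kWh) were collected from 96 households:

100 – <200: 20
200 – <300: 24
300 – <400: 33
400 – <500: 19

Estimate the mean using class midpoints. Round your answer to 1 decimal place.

303.1

Midpoints: 150, 250, 350, 450
Σfm = 20×150 + 24×250 + 33×350 + 19×450 = 29100
n = Σf = 96
Mean = 29100 / 96 = 303.1250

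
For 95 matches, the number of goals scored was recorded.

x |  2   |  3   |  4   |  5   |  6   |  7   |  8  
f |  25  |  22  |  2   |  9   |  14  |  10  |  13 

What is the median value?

4

Cumulative frequencies: 25, 47, 49, 58, 72, 82, 95
n = 95, so the median is the value in position (n+1)/2 = 48.
Position 48 falls at value 4.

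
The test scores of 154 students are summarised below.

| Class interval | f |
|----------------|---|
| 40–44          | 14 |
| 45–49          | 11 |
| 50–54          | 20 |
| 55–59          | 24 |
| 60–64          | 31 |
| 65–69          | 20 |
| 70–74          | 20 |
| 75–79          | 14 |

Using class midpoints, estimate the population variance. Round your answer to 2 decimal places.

103.26

Midpoints: 42, 47, 52, 57, 62, 67, 72, 77
n = 154, Σfm = 9293, mean = 60.3442
Σfm² = 576681
Σf(m − x̄)² = Σfm² − (Σfm)²/n = 576681 − 9293²/154 = 15902.7597
Population variance = 15902.7597 / 154 = 103.2647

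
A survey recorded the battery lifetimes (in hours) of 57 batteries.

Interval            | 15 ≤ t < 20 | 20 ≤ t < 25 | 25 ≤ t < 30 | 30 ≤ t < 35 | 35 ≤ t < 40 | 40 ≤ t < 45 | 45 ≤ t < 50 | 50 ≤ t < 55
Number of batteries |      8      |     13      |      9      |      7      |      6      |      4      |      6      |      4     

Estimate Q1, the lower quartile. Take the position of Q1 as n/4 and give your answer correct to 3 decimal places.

22.404

Cumulative frequencies: 8, 21, 30, 37, 43, 47, 53, 57
n = 57; position = n/4 = 14.25.
This falls in the class 20 ≤ t < 25: L = 20, F = 8, f = 13, h = 5.
Lower quartile ≈ 20 + ((14.25 − 8) / 13) × 5 = 22.4038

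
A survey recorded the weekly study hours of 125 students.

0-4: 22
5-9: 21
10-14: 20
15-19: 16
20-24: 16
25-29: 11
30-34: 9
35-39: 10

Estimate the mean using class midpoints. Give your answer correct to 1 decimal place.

Midpoints: 2, 7, 12, 17, 22, 27, 32, 37
Σfm = 22×2 + 21×7 + 20×12 + 16×17 + 16×22 + 11×27 + 9×32 + 10×37 = 2010
n = Σf = 125
Mean = 2010 / 125 = 16.0800

16.1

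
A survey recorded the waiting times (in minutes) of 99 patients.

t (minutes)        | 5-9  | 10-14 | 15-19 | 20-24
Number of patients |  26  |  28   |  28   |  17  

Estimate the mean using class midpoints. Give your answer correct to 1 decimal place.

Midpoints: 7, 12, 17, 22
Σfm = 26×7 + 28×12 + 28×17 + 17×22 = 1368
n = Σf = 99
Mean = 1368 / 99 = 13.8182

13.8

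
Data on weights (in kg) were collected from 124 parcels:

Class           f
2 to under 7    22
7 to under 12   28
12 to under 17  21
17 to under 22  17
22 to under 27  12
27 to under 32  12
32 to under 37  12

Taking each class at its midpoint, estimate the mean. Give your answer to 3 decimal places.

16.637

Midpoints: 4.5, 9.5, 14.5, 19.5, 24.5, 29.5, 34.5
Σfm = 22×4.5 + 28×9.5 + 21×14.5 + 17×19.5 + 12×24.5 + 12×29.5 + 12×34.5 = 2063
n = Σf = 124
Mean = 2063 / 124 = 16.6371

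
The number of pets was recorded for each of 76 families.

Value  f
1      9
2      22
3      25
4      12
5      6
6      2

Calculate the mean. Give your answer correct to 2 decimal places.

2.87

Values: 1, 2, 3, 4, 5, 6
Σfx = 9×1 + 22×2 + 25×3 + 12×4 + 6×5 + 2×6 = 218
n = Σf = 76
Mean = 218 / 76 = 2.8684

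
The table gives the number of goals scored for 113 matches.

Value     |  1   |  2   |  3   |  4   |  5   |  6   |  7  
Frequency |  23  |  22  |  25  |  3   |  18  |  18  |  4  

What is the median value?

3

Cumulative frequencies: 23, 45, 70, 73, 91, 109, 113
n = 113, so the median is the value in position (n+1)/2 = 57.
Position 57 falls at value 3.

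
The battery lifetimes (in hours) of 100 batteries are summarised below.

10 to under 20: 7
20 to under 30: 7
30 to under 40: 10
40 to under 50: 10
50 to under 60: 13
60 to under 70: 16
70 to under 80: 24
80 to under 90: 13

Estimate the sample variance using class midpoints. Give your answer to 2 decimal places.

Midpoints: 15, 25, 35, 45, 55, 65, 75, 85
n = 100, Σfm = 5740, mean = 57.4000
Σfm² = 374300
Σf(m − x̄)² = Σfm² − (Σfm)²/n = 374300 − 5740²/100 = 44824.0000
Sample variance = 44824.0000 / 99 = 452.7677

452.77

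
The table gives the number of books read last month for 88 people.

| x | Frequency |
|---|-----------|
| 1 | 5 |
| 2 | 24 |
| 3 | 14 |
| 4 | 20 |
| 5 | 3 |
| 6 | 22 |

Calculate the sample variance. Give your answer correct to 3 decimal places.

Values: 1, 2, 3, 4, 5, 6
n = 88, Σfx = 322, mean = 3.6591
Σfx² = 1414
Σf(x − x̄)² = Σfx² − (Σfx)²/n = 1414 − 322²/88 = 235.7727
Sample variance = 235.7727 / 87 = 2.7100

2.710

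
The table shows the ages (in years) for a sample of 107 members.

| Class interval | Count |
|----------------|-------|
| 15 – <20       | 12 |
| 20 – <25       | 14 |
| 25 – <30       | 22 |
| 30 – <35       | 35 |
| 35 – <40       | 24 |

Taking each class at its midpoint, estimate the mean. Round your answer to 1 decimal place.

Midpoints: 17.5, 22.5, 27.5, 32.5, 37.5
Σfm = 12×17.5 + 14×22.5 + 22×27.5 + 35×32.5 + 24×37.5 = 3167.5
n = Σf = 107
Mean = 3167.5 / 107 = 29.6028

29.6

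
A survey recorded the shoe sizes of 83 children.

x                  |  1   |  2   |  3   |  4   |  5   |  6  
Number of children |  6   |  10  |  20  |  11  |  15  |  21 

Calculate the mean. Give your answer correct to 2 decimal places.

3.99

Values: 1, 2, 3, 4, 5, 6
Σfx = 6×1 + 10×2 + 20×3 + 11×4 + 15×5 + 21×6 = 331
n = Σf = 83
Mean = 331 / 83 = 3.9880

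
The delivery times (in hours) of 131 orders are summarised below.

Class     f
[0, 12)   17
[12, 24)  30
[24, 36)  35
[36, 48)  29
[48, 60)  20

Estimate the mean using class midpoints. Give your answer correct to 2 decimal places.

Midpoints: 6, 18, 30, 42, 54
Σfm = 17×6 + 30×18 + 35×30 + 29×42 + 20×54 = 3990
n = Σf = 131
Mean = 3990 / 131 = 30.4580

30.46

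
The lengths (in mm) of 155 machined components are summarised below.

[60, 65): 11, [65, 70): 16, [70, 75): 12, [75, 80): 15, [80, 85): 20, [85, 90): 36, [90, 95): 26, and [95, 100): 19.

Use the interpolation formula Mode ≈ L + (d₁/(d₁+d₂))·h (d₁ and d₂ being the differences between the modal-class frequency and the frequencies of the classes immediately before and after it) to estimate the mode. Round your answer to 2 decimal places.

Modal class: [85, 90) (highest frequency 36).
d₁ = 36 − 20 = 16, d₂ = 36 − 26 = 10
Mode ≈ 85 + (16/(16+10)) × 5 = 85 + 3.0769 = 88.0769

88.08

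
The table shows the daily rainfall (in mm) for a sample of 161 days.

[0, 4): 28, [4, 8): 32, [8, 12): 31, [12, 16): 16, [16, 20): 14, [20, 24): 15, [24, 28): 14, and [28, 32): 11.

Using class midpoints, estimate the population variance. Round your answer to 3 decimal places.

76.729

Midpoints: 2, 6, 10, 14, 18, 22, 26, 30
n = 161, Σfm = 2058, mean = 12.7826
Σfm² = 38660
Σf(m − x̄)² = Σfm² − (Σfm)²/n = 38660 − 2058²/161 = 12353.3913
Population variance = 12353.3913 / 161 = 76.7291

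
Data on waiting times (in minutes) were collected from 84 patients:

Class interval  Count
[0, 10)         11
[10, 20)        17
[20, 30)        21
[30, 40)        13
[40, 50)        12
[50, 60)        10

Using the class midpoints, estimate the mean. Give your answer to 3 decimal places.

28.333

Midpoints: 5, 15, 25, 35, 45, 55
Σfm = 11×5 + 17×15 + 21×25 + 13×35 + 12×45 + 10×55 = 2380
n = Σf = 84
Mean = 2380 / 84 = 28.3333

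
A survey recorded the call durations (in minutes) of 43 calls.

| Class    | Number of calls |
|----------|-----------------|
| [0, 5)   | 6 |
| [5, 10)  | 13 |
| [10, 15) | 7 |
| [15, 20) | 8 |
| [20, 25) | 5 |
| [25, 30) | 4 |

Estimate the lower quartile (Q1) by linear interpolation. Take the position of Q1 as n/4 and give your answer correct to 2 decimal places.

Cumulative frequencies: 6, 19, 26, 34, 39, 43
n = 43; position = n/4 = 10.75.
This falls in the class [5, 10): L = 5, F = 6, f = 13, h = 5.
Lower quartile ≈ 5 + ((10.75 − 6) / 13) × 5 = 6.8269

6.83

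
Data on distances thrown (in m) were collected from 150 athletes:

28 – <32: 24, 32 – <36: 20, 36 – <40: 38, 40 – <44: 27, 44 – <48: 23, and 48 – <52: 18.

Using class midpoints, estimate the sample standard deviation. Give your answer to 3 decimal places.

Midpoints: 30, 34, 38, 42, 46, 50
n = 150, Σfm = 5936, mean = 39.5733
Σfm² = 240888
Σf(m − x̄)² = Σfm² − (Σfm)²/n = 240888 − 5936²/150 = 5980.6933
Sample variance = 5980.6933 / 149 = 40.1389
Standard deviation = √40.1389 = 6.3355

6.336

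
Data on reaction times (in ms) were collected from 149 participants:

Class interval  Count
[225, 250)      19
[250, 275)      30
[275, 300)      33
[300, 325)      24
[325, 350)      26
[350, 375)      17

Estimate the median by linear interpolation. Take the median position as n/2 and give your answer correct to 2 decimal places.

294.32

Cumulative frequencies: 19, 49, 82, 106, 132, 149
n = 149; position = n/2 = 74.5.
This falls in the class [275, 300): L = 275, F = 49, f = 33, h = 25.
Median ≈ 275 + ((74.5 − 49) / 33) × 25 = 294.3182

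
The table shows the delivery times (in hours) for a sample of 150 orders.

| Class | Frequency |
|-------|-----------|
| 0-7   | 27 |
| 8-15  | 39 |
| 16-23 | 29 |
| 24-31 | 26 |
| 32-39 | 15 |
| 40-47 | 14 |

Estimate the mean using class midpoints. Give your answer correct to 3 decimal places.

19.767

Midpoints: 3.5, 11.5, 19.5, 27.5, 35.5, 43.5
Σfm = 27×3.5 + 39×11.5 + 29×19.5 + 26×27.5 + 15×35.5 + 14×43.5 = 2965
n = Σf = 150
Mean = 2965 / 150 = 19.7667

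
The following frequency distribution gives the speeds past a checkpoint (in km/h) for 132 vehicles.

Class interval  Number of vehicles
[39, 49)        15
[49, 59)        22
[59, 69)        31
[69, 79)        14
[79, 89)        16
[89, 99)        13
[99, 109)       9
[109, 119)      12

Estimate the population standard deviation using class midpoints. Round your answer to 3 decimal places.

21.230

Midpoints: 44, 54, 64, 74, 84, 94, 104, 114
n = 132, Σfm = 9738, mean = 73.7727
Σfm² = 777892
Σf(m − x̄)² = Σfm² − (Σfm)²/n = 777892 − 9738²/132 = 59493.1818
Population variance = 59493.1818 / 132 = 450.7059
Standard deviation = √450.7059 = 21.2298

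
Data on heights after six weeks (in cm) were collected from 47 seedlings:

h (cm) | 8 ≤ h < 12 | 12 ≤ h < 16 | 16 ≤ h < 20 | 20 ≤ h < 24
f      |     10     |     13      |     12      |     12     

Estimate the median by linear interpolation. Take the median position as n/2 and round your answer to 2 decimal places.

Cumulative frequencies: 10, 23, 35, 47
n = 47; position = n/2 = 23.5.
This falls in the class 16 ≤ h < 20: L = 16, F = 23, f = 12, h = 4.
Median ≈ 16 + ((23.5 − 23) / 12) × 4 = 16.1667

16.17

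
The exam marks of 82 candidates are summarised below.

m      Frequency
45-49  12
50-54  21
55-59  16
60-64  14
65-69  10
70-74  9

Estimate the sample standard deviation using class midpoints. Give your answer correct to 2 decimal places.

7.87

Midpoints: 47, 52, 57, 62, 67, 72
n = 82, Σfm = 4754, mean = 57.9756
Σfm² = 280638
Σf(m − x̄)² = Σfm² − (Σfm)²/n = 280638 − 4754²/82 = 5021.9512
Sample variance = 5021.9512 / 81 = 61.9994
Standard deviation = √61.9994 = 7.8740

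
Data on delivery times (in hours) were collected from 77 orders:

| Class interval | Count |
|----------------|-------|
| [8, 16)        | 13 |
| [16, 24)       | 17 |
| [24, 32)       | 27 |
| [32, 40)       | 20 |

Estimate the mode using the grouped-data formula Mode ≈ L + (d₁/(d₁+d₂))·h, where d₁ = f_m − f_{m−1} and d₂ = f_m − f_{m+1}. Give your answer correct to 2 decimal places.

28.71

Modal class: [24, 32) (highest frequency 27).
d₁ = 27 − 17 = 10, d₂ = 27 − 20 = 7
Mode ≈ 24 + (10/(10+7)) × 8 = 24 + 4.7059 = 28.7059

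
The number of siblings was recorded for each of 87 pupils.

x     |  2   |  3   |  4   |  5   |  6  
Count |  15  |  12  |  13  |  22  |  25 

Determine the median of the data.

5

Cumulative frequencies: 15, 27, 40, 62, 87
n = 87, so the median is the value in position (n+1)/2 = 44.
Position 44 falls at value 5.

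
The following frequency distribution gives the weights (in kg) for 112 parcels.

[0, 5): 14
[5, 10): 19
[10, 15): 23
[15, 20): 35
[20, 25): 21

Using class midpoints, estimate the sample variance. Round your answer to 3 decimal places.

41.884

Midpoints: 2.5, 7.5, 12.5, 17.5, 22.5
n = 112, Σfm = 1550, mean = 13.8393
Σfm² = 26100
Σf(m − x̄)² = Σfm² − (Σfm)²/n = 26100 − 1550²/112 = 4649.1071
Sample variance = 4649.1071 / 111 = 41.8838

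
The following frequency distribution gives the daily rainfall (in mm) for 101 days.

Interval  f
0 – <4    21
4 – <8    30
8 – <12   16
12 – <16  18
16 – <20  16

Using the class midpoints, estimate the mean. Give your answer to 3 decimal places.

Midpoints: 2, 6, 10, 14, 18
Σfm = 21×2 + 30×6 + 16×10 + 18×14 + 16×18 = 922
n = Σf = 101
Mean = 922 / 101 = 9.1287

9.129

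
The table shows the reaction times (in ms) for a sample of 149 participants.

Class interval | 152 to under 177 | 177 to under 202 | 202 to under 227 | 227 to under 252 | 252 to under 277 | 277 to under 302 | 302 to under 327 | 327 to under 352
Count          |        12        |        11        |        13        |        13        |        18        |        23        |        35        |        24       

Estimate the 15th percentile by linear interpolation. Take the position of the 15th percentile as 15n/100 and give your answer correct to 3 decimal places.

200.523

Cumulative frequencies: 12, 23, 36, 49, 67, 90, 125, 149
n = 149; position = 15n/100 = 22.35.
This falls in the class 177 to under 202: L = 177, F = 12, f = 11, h = 25.
15th percentile ≈ 177 + ((22.35 − 12) / 11) × 25 = 200.5227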